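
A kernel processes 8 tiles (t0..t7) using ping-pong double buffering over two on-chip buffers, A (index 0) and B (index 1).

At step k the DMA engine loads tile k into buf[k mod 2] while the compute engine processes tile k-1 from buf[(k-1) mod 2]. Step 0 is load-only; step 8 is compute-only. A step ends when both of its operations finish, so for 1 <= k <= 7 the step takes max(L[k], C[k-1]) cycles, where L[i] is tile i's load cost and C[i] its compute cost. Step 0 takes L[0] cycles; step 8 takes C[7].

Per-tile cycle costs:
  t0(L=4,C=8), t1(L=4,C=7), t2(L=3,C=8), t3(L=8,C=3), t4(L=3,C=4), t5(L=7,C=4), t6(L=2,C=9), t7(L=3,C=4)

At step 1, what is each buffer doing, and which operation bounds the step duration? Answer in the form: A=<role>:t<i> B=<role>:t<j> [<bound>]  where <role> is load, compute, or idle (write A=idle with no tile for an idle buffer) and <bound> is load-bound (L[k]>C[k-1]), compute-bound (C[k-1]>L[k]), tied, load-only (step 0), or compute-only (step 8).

step 1: A=compute:t0 B=load:t1 [compute-bound]

[0] DMA t0→A (4c) ∥ CU idle ⇒ 4c, clock 4
[1] DMA t1→B (4c) ∥ CU A:t0 (8c) ⇒ 8c, clock 12
[2] DMA t2→A (3c) ∥ CU B:t1 (7c) ⇒ 7c, clock 19
[3] DMA t3→B (8c) ∥ CU A:t2 (8c) ⇒ 8c, clock 27
[4] DMA t4→A (3c) ∥ CU B:t3 (3c) ⇒ 3c, clock 30
[5] DMA t5→B (7c) ∥ CU A:t4 (4c) ⇒ 7c, clock 37
[6] DMA t6→A (2c) ∥ CU B:t5 (4c) ⇒ 4c, clock 41
[7] DMA t7→B (3c) ∥ CU A:t6 (9c) ⇒ 9c, clock 50
[8] DMA idle ∥ CU B:t7 (4c) ⇒ 4c, clock 54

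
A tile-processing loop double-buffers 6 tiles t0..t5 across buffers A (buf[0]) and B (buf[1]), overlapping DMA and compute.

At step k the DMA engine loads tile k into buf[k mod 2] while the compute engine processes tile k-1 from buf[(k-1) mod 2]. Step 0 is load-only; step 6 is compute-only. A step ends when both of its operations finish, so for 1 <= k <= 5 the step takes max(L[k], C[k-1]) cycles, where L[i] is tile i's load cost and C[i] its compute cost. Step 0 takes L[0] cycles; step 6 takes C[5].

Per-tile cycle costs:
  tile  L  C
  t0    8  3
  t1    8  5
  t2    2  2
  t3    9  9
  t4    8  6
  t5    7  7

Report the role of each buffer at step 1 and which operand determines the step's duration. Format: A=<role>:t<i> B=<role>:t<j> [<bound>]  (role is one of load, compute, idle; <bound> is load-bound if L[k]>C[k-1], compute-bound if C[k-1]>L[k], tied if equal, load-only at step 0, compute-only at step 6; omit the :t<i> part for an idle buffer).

step 1: A=compute:t0 B=load:t1 [load-bound]

[0] DMA t0→A (8c) ∥ CU idle ⇒ 8c, clock 8
[1] DMA t1→B (8c) ∥ CU A:t0 (3c) ⇒ 8c, clock 16
[2] DMA t2→A (2c) ∥ CU B:t1 (5c) ⇒ 5c, clock 21
[3] DMA t3→B (9c) ∥ CU A:t2 (2c) ⇒ 9c, clock 30
[4] DMA t4→A (8c) ∥ CU B:t3 (9c) ⇒ 9c, clock 39
[5] DMA t5→B (7c) ∥ CU A:t4 (6c) ⇒ 7c, clock 46
[6] DMA idle ∥ CU B:t5 (7c) ⇒ 7c, clock 53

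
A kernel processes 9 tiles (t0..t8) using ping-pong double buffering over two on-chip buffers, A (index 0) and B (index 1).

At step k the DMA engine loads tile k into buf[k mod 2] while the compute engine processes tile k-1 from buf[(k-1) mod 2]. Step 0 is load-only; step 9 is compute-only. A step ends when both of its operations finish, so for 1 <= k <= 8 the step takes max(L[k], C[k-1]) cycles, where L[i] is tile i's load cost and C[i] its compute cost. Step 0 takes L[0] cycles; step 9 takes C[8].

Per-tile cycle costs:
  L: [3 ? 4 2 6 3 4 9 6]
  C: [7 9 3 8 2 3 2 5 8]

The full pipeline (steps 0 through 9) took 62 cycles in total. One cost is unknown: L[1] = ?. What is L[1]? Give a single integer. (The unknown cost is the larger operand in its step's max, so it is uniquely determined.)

step 0 → dur = L[0]=3 = 3
step 1 → dur = max(L[1]=?, C[0]=7) = L[1]  (unknown; binding)
step 2 → dur = max(L[2]=4, C[1]=9) = 9
step 3 → dur = max(L[3]=2, C[2]=3) = 3
step 4 → dur = max(L[4]=6, C[3]=8) = 8
step 5 → dur = max(L[5]=3, C[4]=2) = 3
step 6 → dur = max(L[6]=4, C[5]=3) = 4
step 7 → dur = max(L[7]=9, C[6]=2) = 9
step 8 → dur = max(L[8]=6, C[7]=5) = 6
step 9 → dur = C[8]=8 = 8
sum of known step durations = 53
dur[1] = total - known = 62 - 53 = 9
L[1] is the binding max in step 1, so L[1] = dur[1] = 9

L[1] = 9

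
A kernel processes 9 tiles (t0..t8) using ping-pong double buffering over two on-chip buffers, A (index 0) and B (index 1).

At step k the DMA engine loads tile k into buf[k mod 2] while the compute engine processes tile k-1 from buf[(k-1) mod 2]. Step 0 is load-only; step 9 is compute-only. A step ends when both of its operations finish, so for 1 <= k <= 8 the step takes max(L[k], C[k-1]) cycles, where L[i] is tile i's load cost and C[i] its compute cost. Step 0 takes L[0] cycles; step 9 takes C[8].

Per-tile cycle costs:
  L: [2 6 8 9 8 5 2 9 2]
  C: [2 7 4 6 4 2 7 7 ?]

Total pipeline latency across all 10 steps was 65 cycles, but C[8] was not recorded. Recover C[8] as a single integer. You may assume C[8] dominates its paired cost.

step 0 = dur = L[0]=2 = 2
step 1 = dur = max(L[1]=6, C[0]=2) = 6
step 2 = dur = max(L[2]=8, C[1]=7) = 8
step 3 = dur = max(L[3]=9, C[2]=4) = 9
step 4 = dur = max(L[4]=8, C[3]=6) = 8
step 5 = dur = max(L[5]=5, C[4]=4) = 5
step 6 = dur = max(L[6]=2, C[5]=2) = 2
step 7 = dur = max(L[7]=9, C[6]=7) = 9
step 8 = dur = max(L[8]=2, C[7]=7) = 7
step 9 = dur = C[8]=? = C[8]  (unknown; binding)
sum of known step durations = 56
dur[9] = total - known = 65 - 56 = 9
C[8] is the binding max in step 9, so C[8] = dur[9] = 9

C[8] = 9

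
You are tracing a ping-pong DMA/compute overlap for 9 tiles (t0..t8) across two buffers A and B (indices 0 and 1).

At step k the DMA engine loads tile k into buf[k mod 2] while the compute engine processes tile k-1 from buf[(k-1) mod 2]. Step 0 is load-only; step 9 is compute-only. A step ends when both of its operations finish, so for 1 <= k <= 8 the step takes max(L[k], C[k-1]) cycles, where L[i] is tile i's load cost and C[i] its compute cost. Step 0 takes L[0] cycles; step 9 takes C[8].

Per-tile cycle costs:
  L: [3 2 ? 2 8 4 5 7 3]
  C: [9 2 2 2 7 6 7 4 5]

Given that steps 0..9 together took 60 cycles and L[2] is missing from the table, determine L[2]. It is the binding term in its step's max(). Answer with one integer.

step 0 = dur = L[0]=3 = 3
step 1 = dur = max(L[1]=2, C[0]=9) = 9
step 2 = dur = max(L[2]=?, C[1]=2) = L[2]  (unknown; binding)
step 3 = dur = max(L[3]=2, C[2]=2) = 2
step 4 = dur = max(L[4]=8, C[3]=2) = 8
step 5 = dur = max(L[5]=4, C[4]=7) = 7
step 6 = dur = max(L[6]=5, C[5]=6) = 6
step 7 = dur = max(L[7]=7, C[6]=7) = 7
step 8 = dur = max(L[8]=3, C[7]=4) = 4
step 9 = dur = C[8]=5 = 5
sum of known step durations = 51
dur[2] = total - known = 60 - 51 = 9
L[2] is the binding max in step 2, so L[2] = dur[2] = 9

L[2] = 9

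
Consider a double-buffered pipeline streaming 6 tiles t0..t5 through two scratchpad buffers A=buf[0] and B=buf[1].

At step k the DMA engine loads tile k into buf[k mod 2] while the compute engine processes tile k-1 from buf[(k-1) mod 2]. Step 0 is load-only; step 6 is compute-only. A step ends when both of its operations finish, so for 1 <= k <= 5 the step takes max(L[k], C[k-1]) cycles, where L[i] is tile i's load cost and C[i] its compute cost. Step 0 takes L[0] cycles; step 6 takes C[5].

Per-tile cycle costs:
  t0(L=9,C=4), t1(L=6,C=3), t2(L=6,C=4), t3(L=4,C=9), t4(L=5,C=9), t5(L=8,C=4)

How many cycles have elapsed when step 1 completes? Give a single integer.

step 0: L[0]=9 → dur=9, Σ=9 | A=load:t0 B=idle [load-only]
step 1: L[1]=6 C[0]=4 → dur=6, Σ=15 | A=compute:t0 B=load:t1 [load-bound]
step 2: L[2]=6 C[1]=3 → dur=6, Σ=21 | A=load:t2 B=compute:t1 [load-bound]
step 3: L[3]=4 C[2]=4 → dur=4, Σ=25 | A=compute:t2 B=load:t3 [tied]
step 4: L[4]=5 C[3]=9 → dur=9, Σ=34 | A=load:t4 B=compute:t3 [compute-bound]
step 5: L[5]=8 C[4]=9 → dur=9, Σ=43 | A=compute:t4 B=load:t5 [compute-bound]
step 6: C[5]=4 → dur=4, Σ=47 | A=idle B=compute:t5 [compute-only]

end_cycle[1] = 15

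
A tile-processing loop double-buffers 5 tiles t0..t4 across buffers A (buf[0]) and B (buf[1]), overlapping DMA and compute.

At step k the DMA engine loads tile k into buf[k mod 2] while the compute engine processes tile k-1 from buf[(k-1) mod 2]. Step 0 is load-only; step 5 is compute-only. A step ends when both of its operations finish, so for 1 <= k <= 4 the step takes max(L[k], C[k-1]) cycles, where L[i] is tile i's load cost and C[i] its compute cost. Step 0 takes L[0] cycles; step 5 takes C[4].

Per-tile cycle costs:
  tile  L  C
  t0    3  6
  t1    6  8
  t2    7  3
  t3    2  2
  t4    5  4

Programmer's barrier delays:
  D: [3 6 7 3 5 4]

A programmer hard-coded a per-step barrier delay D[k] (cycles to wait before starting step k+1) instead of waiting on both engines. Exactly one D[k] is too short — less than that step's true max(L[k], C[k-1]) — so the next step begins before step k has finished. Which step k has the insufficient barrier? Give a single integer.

hazard at step 2

[0] required=L[0]=3=3 vs D=3 ok
[1] required=max(L[1]=6,C[0]=6)=6 vs D=6 ok
[2] required=max(L[2]=7,C[1]=8)=8 vs D=7 SHORT
[3] required=max(L[3]=2,C[2]=3)=3 vs D=3 ok
[4] required=max(L[4]=5,C[3]=2)=5 vs D=5 ok
[5] required=C[4]=4=4 vs D=4 ok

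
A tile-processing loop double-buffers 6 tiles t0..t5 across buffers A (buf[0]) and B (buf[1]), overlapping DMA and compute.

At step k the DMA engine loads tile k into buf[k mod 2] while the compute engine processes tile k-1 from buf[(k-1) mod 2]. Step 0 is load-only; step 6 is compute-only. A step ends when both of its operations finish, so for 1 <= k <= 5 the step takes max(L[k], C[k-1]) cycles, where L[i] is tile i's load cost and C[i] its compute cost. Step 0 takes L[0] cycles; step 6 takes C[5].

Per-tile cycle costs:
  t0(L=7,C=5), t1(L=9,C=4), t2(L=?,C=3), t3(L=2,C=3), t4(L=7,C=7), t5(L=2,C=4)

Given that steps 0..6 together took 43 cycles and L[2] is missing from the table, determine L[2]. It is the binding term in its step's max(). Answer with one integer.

L[2] = 6

step 0 → dur = L[0]=7 = 7
step 1 → dur = max(L[1]=9, C[0]=5) = 9
step 2 → dur = max(L[2]=?, C[1]=4) = L[2]  (unknown; binding)
step 3 → dur = max(L[3]=2, C[2]=3) = 3
step 4 → dur = max(L[4]=7, C[3]=3) = 7
step 5 → dur = max(L[5]=2, C[4]=7) = 7
step 6 → dur = C[5]=4 = 4
sum of known step durations = 37
dur[2] = total - known = 43 - 37 = 6
L[2] is the binding max in step 2, so L[2] = dur[2] = 6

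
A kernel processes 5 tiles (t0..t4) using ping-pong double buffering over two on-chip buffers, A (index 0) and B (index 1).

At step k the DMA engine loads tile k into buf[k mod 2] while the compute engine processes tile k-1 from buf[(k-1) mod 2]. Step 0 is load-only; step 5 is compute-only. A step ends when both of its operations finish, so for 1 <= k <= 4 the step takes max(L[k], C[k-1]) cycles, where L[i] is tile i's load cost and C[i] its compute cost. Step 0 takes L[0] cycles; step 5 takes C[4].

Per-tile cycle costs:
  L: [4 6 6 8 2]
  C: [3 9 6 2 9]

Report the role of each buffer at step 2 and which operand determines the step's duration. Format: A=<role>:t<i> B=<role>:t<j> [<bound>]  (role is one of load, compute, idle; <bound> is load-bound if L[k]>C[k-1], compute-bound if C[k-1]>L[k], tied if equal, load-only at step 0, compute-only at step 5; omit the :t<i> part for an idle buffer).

k=0 load=t0/4c comp=- wait=4 total=4
k=1 load=t1/6c comp=t0/3c wait=6 total=10
k=2 load=t2/6c comp=t1/9c wait=9 total=19
k=3 load=t3/8c comp=t2/6c wait=8 total=27
k=4 load=t4/2c comp=t3/2c wait=2 total=29
k=5 load=- comp=t4/9c wait=9 total=38

step 2: A=load:t2 B=compute:t1 [compute-bound]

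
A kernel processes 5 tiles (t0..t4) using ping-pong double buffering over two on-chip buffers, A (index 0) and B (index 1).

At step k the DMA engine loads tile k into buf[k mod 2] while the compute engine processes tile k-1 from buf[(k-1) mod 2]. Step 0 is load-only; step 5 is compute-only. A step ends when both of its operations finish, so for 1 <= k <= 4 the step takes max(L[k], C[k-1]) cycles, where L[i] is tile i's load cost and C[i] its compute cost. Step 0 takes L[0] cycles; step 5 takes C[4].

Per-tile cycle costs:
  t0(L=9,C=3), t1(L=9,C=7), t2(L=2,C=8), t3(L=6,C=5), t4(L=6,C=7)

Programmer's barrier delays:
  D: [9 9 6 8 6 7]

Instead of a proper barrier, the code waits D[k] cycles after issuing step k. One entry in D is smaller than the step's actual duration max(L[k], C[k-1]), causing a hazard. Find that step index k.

[0] required=L[0]=9=9 vs D=9 ok
[1] required=max(L[1]=9,C[0]=3)=9 vs D=9 ok
[2] required=max(L[2]=2,C[1]=7)=7 vs D=6 SHORT
[3] required=max(L[3]=6,C[2]=8)=8 vs D=8 ok
[4] required=max(L[4]=6,C[3]=5)=6 vs D=6 ok
[5] required=C[4]=7=7 vs D=7 ok

hazard at step 2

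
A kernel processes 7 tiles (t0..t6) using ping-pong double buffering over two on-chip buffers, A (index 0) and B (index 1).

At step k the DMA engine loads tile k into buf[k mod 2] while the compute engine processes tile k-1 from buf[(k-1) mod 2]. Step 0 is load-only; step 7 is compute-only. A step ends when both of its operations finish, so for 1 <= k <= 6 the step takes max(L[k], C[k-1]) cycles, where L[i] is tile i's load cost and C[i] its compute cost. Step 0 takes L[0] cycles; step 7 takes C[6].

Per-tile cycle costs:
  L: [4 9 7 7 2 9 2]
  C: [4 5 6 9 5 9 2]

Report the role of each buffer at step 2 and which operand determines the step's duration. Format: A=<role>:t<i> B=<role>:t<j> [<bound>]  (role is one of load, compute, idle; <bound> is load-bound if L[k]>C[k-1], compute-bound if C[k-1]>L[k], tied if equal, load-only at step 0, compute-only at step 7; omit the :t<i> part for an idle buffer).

[0] DMA t0→A (4c) ∥ CU idle ⇒ 4c, clock 4
[1] DMA t1→B (9c) ∥ CU A:t0 (4c) ⇒ 9c, clock 13
[2] DMA t2→A (7c) ∥ CU B:t1 (5c) ⇒ 7c, clock 20
[3] DMA t3→B (7c) ∥ CU A:t2 (6c) ⇒ 7c, clock 27
[4] DMA t4→A (2c) ∥ CU B:t3 (9c) ⇒ 9c, clock 36
[5] DMA t5→B (9c) ∥ CU A:t4 (5c) ⇒ 9c, clock 45
[6] DMA t6→A (2c) ∥ CU B:t5 (9c) ⇒ 9c, clock 54
[7] DMA idle ∥ CU A:t6 (2c) ⇒ 2c, clock 56

step 2: A=load:t2 B=compute:t1 [load-bound]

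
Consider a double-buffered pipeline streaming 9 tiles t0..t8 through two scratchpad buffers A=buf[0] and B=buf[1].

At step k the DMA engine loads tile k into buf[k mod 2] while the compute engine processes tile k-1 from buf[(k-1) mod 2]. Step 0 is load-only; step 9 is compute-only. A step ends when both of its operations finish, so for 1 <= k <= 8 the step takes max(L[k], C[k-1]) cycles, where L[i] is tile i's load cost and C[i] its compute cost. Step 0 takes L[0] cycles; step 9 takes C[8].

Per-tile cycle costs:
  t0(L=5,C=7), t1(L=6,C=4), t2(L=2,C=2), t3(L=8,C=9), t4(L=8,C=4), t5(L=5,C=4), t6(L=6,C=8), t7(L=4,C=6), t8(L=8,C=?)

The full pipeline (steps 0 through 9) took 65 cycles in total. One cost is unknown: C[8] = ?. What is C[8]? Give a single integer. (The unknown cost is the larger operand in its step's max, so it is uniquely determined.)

C[8] = 5

step 0 | dur = L[0]=5 = 5
step 1 | dur = max(L[1]=6, C[0]=7) = 7
step 2 | dur = max(L[2]=2, C[1]=4) = 4
step 3 | dur = max(L[3]=8, C[2]=2) = 8
step 4 | dur = max(L[4]=8, C[3]=9) = 9
step 5 | dur = max(L[5]=5, C[4]=4) = 5
step 6 | dur = max(L[6]=6, C[5]=4) = 6
step 7 | dur = max(L[7]=4, C[6]=8) = 8
step 8 | dur = max(L[8]=8, C[7]=6) = 8
step 9 | dur = C[8]=? = C[8]  (unknown; binding)
sum of known step durations = 60
dur[9] = total - known = 65 - 60 = 5
C[8] is the binding max in step 9, so C[8] = dur[9] = 5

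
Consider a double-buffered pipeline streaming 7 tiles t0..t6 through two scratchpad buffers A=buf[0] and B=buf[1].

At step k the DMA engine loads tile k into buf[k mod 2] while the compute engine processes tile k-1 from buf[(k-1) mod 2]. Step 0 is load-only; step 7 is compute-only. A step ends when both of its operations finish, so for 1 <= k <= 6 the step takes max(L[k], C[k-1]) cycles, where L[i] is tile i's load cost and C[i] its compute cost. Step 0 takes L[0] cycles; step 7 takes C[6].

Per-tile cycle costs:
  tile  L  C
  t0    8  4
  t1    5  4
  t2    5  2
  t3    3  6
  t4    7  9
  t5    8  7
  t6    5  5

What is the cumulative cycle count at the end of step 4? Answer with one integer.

k=0 load=t0/8c comp=- wait=8 total=8
k=1 load=t1/5c comp=t0/4c wait=5 total=13
k=2 load=t2/5c comp=t1/4c wait=5 total=18
k=3 load=t3/3c comp=t2/2c wait=3 total=21
k=4 load=t4/7c comp=t3/6c wait=7 total=28
k=5 load=t5/8c comp=t4/9c wait=9 total=37
k=6 load=t6/5c comp=t5/7c wait=7 total=44
k=7 load=- comp=t6/5c wait=5 total=49

end_cycle[4] = 28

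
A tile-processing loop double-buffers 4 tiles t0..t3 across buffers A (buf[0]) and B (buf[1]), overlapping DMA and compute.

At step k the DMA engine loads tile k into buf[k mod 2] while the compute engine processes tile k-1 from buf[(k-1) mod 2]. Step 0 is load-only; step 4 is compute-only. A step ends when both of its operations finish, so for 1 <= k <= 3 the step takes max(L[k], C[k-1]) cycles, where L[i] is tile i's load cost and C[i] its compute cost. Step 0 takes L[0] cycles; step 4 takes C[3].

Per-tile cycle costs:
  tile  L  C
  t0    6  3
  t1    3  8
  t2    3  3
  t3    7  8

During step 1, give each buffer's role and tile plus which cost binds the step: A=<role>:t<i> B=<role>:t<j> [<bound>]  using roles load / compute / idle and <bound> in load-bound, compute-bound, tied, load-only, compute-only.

step 0: L[0]=6 → dur=6, Σ=6 | A=load:t0 B=idle [load-only]
step 1: L[1]=3 C[0]=3 → dur=3, Σ=9 | A=compute:t0 B=load:t1 [tied]
step 2: L[2]=3 C[1]=8 → dur=8, Σ=17 | A=load:t2 B=compute:t1 [compute-bound]
step 3: L[3]=7 C[2]=3 → dur=7, Σ=24 | A=compute:t2 B=load:t3 [load-bound]
step 4: C[3]=8 → dur=8, Σ=32 | A=idle B=compute:t3 [compute-only]

step 1: A=compute:t0 B=load:t1 [tied]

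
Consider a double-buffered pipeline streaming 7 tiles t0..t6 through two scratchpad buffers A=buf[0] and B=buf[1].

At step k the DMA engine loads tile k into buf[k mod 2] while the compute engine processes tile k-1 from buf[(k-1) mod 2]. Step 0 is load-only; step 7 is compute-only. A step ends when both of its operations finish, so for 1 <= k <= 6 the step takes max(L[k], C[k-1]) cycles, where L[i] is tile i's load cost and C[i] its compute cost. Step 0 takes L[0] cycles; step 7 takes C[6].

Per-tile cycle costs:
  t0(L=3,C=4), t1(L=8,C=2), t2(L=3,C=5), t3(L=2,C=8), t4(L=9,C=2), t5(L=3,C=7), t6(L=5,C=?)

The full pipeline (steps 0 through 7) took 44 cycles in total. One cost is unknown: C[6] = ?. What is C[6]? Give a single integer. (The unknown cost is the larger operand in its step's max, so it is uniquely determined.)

C[6] = 6

step 0: dur = L[0]=3 = 3
step 1: dur = max(L[1]=8, C[0]=4) = 8
step 2: dur = max(L[2]=3, C[1]=2) = 3
step 3: dur = max(L[3]=2, C[2]=5) = 5
step 4: dur = max(L[4]=9, C[3]=8) = 9
step 5: dur = max(L[5]=3, C[4]=2) = 3
step 6: dur = max(L[6]=5, C[5]=7) = 7
step 7: dur = C[6]=? = C[6]  (unknown; binding)
sum of known step durations = 38
dur[7] = total - known = 44 - 38 = 6
C[6] is the binding max in step 7, so C[6] = dur[7] = 6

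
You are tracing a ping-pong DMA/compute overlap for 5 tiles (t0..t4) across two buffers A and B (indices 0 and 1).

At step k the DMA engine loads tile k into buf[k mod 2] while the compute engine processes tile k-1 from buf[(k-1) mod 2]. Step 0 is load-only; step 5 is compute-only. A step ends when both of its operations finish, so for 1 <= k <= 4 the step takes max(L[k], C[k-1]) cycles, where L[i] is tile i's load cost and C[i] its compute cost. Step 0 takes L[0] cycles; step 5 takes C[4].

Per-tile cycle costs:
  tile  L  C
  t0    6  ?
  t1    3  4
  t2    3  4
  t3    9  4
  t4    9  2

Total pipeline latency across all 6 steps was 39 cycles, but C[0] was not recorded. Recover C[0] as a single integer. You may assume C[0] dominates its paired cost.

C[0] = 9

step 0 → dur = L[0]=6 = 6
step 1 → dur = max(L[1]=3, C[0]=?) = C[0]  (unknown; binding)
step 2 → dur = max(L[2]=3, C[1]=4) = 4
step 3 → dur = max(L[3]=9, C[2]=4) = 9
step 4 → dur = max(L[4]=9, C[3]=4) = 9
step 5 → dur = C[4]=2 = 2
sum of known step durations = 30
dur[1] = total - known = 39 - 30 = 9
C[0] is the binding max in step 1, so C[0] = dur[1] = 9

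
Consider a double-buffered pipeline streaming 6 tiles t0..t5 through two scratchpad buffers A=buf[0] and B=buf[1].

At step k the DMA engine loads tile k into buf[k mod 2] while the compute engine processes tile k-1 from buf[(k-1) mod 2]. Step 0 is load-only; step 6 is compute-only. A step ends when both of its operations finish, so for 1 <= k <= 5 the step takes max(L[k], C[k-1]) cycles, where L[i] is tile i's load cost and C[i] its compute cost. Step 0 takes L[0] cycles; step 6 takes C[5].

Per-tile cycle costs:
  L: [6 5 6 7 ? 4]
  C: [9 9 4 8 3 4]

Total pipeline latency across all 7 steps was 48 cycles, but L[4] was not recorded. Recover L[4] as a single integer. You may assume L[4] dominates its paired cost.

step 0: dur = L[0]=6 = 6
step 1: dur = max(L[1]=5, C[0]=9) = 9
step 2: dur = max(L[2]=6, C[1]=9) = 9
step 3: dur = max(L[3]=7, C[2]=4) = 7
step 4: dur = max(L[4]=?, C[3]=8) = L[4]  (unknown; binding)
step 5: dur = max(L[5]=4, C[4]=3) = 4
step 6: dur = C[5]=4 = 4
sum of known step durations = 39
dur[4] = total - known = 48 - 39 = 9
L[4] is the binding max in step 4, so L[4] = dur[4] = 9

L[4] = 9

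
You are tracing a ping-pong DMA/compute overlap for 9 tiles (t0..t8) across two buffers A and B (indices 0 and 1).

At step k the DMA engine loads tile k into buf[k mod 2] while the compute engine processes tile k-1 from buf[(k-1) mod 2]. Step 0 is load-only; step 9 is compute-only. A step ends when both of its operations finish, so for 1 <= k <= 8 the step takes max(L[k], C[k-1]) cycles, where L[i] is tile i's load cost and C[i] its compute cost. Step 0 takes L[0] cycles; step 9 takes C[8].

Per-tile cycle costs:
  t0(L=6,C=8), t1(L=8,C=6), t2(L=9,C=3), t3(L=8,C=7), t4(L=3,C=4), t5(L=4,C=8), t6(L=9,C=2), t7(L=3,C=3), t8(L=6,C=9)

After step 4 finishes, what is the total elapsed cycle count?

end_cycle[4] = 38

k=0 load=t0/6c comp=- wait=6 total=6
k=1 load=t1/8c comp=t0/8c wait=8 total=14
k=2 load=t2/9c comp=t1/6c wait=9 total=23
k=3 load=t3/8c comp=t2/3c wait=8 total=31
k=4 load=t4/3c comp=t3/7c wait=7 total=38
k=5 load=t5/4c comp=t4/4c wait=4 total=42
k=6 load=t6/9c comp=t5/8c wait=9 total=51
k=7 load=t7/3c comp=t6/2c wait=3 total=54
k=8 load=t8/6c comp=t7/3c wait=6 total=60
k=9 load=- comp=t8/9c wait=9 total=69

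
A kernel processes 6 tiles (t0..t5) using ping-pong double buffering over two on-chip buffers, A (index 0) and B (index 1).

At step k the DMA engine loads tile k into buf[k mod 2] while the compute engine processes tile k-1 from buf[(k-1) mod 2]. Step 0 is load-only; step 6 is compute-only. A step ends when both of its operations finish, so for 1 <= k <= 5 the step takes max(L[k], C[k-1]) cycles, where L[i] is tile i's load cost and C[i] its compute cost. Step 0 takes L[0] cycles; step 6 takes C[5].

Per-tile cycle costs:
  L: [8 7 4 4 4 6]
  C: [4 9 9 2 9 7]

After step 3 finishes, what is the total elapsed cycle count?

[0] DMA t0→A (8c) ∥ CU idle ⇒ 8c, clock 8
[1] DMA t1→B (7c) ∥ CU A:t0 (4c) ⇒ 7c, clock 15
[2] DMA t2→A (4c) ∥ CU B:t1 (9c) ⇒ 9c, clock 24
[3] DMA t3→B (4c) ∥ CU A:t2 (9c) ⇒ 9c, clock 33
[4] DMA t4→A (4c) ∥ CU B:t3 (2c) ⇒ 4c, clock 37
[5] DMA t5→B (6c) ∥ CU A:t4 (9c) ⇒ 9c, clock 46
[6] DMA idle ∥ CU B:t5 (7c) ⇒ 7c, clock 53

end_cycle[3] = 33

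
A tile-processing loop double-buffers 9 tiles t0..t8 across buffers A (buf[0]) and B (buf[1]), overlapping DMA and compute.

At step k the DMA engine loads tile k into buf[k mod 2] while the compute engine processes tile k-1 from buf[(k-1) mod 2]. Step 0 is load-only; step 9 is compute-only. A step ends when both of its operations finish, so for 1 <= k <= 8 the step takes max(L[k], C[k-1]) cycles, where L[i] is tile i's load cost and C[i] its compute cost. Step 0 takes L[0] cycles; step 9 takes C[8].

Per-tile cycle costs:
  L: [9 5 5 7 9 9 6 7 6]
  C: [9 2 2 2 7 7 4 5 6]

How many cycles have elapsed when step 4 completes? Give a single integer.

end_cycle[4] = 39

step 0: L[0]=9 → dur=9, Σ=9 | A=load:t0 B=idle [load-only]
step 1: L[1]=5 C[0]=9 → dur=9, Σ=18 | A=compute:t0 B=load:t1 [compute-bound]
step 2: L[2]=5 C[1]=2 → dur=5, Σ=23 | A=load:t2 B=compute:t1 [load-bound]
step 3: L[3]=7 C[2]=2 → dur=7, Σ=30 | A=compute:t2 B=load:t3 [load-bound]
step 4: L[4]=9 C[3]=2 → dur=9, Σ=39 | A=load:t4 B=compute:t3 [load-bound]
step 5: L[5]=9 C[4]=7 → dur=9, Σ=48 | A=compute:t4 B=load:t5 [load-bound]
step 6: L[6]=6 C[5]=7 → dur=7, Σ=55 | A=load:t6 B=compute:t5 [compute-bound]
step 7: L[7]=7 C[6]=4 → dur=7, Σ=62 | A=compute:t6 B=load:t7 [load-bound]
step 8: L[8]=6 C[7]=5 → dur=6, Σ=68 | A=load:t8 B=compute:t7 [load-bound]
step 9: C[8]=6 → dur=6, Σ=74 | A=compute:t8 B=idle [compute-only]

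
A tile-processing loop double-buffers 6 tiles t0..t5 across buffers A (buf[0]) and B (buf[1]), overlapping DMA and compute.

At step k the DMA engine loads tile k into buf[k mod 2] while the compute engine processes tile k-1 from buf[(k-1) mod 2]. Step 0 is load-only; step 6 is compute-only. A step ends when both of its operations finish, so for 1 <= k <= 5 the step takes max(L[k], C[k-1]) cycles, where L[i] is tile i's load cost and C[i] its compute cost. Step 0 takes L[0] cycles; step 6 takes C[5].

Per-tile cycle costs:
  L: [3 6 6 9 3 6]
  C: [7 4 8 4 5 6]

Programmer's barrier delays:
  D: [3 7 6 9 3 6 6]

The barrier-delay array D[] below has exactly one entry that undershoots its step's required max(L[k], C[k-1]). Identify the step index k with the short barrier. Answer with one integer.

hazard at step 4

[0] required=L[0]=3=3 vs D=3 ok
[1] required=max(L[1]=6,C[0]=7)=7 vs D=7 ok
[2] required=max(L[2]=6,C[1]=4)=6 vs D=6 ok
[3] required=max(L[3]=9,C[2]=8)=9 vs D=9 ok
[4] required=max(L[4]=3,C[3]=4)=4 vs D=3 SHORT
[5] required=max(L[5]=6,C[4]=5)=6 vs D=6 ok
[6] required=C[5]=6=6 vs D=6 ok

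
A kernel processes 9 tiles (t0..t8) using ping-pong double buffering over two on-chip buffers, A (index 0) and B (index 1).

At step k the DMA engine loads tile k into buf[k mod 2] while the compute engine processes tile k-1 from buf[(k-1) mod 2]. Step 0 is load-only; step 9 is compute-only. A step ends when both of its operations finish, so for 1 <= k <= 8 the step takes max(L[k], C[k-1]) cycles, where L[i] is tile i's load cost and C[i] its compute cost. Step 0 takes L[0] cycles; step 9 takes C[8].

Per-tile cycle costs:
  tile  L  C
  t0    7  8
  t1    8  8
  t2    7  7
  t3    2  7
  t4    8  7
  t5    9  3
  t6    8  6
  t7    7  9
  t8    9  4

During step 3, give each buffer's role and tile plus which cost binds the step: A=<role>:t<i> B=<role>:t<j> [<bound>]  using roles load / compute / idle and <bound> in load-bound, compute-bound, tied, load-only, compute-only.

  0. 7=7c; end=7; A:t0 B:-
  1. max(8,8)=8c; end=15; A:t0 B:t1
  2. max(7,8)=8c; end=23; A:t2 B:t1
  3. max(2,7)=7c; end=30; A:t2 B:t3
  4. max(8,7)=8c; end=38; A:t4 B:t3
  5. max(9,7)=9c; end=47; A:t4 B:t5
  6. max(8,3)=8c; end=55; A:t6 B:t5
  7. max(7,6)=7c; end=62; A:t6 B:t7
  8. max(9,9)=9c; end=71; A:t8 B:t7
  9. 4=4c; end=75; A:t8 B:t7

step 3: A=compute:t2 B=load:t3 [compute-bound]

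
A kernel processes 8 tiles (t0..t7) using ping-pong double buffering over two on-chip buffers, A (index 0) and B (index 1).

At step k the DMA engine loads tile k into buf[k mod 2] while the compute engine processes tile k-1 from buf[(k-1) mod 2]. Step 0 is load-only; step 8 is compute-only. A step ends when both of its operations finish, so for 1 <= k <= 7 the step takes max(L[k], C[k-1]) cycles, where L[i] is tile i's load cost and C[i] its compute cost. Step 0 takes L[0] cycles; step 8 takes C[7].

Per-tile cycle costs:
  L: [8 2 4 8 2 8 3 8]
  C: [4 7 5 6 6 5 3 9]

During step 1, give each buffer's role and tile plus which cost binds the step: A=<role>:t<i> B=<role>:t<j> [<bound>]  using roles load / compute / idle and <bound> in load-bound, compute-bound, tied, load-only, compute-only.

  0. 8=8c; end=8; A:t0 B:-
  1. max(2,4)=4c; end=12; A:t0 B:t1
  2. max(4,7)=7c; end=19; A:t2 B:t1
  3. max(8,5)=8c; end=27; A:t2 B:t3
  4. max(2,6)=6c; end=33; A:t4 B:t3
  5. max(8,6)=8c; end=41; A:t4 B:t5
  6. max(3,5)=5c; end=46; A:t6 B:t5
  7. max(8,3)=8c; end=54; A:t6 B:t7
  8. 9=9c; end=63; A:t6 B:t7

step 1: A=compute:t0 B=load:t1 [compute-bound]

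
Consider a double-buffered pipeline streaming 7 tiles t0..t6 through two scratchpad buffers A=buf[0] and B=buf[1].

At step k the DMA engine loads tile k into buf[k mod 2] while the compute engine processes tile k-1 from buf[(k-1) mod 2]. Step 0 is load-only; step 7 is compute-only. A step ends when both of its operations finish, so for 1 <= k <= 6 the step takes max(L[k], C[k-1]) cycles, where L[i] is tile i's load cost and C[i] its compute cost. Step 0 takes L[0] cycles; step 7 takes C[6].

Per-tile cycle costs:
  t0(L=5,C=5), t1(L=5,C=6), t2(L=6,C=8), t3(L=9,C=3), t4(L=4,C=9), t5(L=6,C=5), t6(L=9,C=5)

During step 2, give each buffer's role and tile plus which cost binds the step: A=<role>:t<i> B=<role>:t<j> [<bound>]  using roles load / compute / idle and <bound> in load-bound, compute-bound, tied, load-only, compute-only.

[0] DMA t0→A (5c) ∥ CU idle ⇒ 5c, clock 5
[1] DMA t1→B (5c) ∥ CU A:t0 (5c) ⇒ 5c, clock 10
[2] DMA t2→A (6c) ∥ CU B:t1 (6c) ⇒ 6c, clock 16
[3] DMA t3→B (9c) ∥ CU A:t2 (8c) ⇒ 9c, clock 25
[4] DMA t4→A (4c) ∥ CU B:t3 (3c) ⇒ 4c, clock 29
[5] DMA t5→B (6c) ∥ CU A:t4 (9c) ⇒ 9c, clock 38
[6] DMA t6→A (9c) ∥ CU B:t5 (5c) ⇒ 9c, clock 47
[7] DMA idle ∥ CU A:t6 (5c) ⇒ 5c, clock 52

step 2: A=load:t2 B=compute:t1 [tied]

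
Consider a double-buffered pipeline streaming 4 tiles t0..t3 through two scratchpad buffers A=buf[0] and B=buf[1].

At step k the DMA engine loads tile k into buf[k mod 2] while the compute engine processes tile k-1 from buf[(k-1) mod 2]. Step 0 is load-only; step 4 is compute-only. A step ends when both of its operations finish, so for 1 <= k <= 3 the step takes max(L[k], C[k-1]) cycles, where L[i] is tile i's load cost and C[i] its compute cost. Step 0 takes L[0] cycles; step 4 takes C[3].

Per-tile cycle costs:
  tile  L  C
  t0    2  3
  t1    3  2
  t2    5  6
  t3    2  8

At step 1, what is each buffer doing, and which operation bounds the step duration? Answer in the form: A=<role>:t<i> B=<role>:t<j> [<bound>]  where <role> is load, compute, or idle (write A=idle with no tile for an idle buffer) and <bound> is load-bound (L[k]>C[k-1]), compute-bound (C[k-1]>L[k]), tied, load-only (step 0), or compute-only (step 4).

step 1: A=compute:t0 B=load:t1 [tied]

[0] DMA t0→A (2c) ∥ CU idle ⇒ 2c, clock 2
[1] DMA t1→B (3c) ∥ CU A:t0 (3c) ⇒ 3c, clock 5
[2] DMA t2→A (5c) ∥ CU B:t1 (2c) ⇒ 5c, clock 10
[3] DMA t3→B (2c) ∥ CU A:t2 (6c) ⇒ 6c, clock 16
[4] DMA idle ∥ CU B:t3 (8c) ⇒ 8c, clock 24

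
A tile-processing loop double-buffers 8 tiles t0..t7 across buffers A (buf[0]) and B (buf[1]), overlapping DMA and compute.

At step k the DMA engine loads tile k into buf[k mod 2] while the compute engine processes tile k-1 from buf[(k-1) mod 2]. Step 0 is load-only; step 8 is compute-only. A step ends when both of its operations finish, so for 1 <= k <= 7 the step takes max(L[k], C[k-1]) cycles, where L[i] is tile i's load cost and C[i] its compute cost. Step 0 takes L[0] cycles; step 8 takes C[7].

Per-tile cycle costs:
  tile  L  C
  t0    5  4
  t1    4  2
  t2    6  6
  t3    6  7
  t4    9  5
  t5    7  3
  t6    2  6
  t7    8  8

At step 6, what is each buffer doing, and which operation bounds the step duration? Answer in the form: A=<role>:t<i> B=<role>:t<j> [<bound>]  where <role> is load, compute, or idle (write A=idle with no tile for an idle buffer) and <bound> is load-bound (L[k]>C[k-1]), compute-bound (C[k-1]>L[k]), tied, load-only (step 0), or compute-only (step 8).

  0. 5=5c; end=5; A:t0 B:-
  1. max(4,4)=4c; end=9; A:t0 B:t1
  2. max(6,2)=6c; end=15; A:t2 B:t1
  3. max(6,6)=6c; end=21; A:t2 B:t3
  4. max(9,7)=9c; end=30; A:t4 B:t3
  5. max(7,5)=7c; end=37; A:t4 B:t5
  6. max(2,3)=3c; end=40; A:t6 B:t5
  7. max(8,6)=8c; end=48; A:t6 B:t7
  8. 8=8c; end=56; A:t6 B:t7

step 6: A=load:t6 B=compute:t5 [compute-bound]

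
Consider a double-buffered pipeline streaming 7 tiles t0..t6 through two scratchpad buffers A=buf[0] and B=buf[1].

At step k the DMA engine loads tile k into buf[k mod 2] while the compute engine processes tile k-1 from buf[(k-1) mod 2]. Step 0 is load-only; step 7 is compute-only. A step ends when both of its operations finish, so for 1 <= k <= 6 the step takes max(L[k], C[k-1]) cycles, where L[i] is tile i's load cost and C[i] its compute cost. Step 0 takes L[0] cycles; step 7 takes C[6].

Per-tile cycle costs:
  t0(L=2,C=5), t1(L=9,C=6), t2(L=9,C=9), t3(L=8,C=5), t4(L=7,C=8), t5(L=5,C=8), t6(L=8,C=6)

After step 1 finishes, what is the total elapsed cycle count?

k=0 load=t0/2c comp=- wait=2 total=2
k=1 load=t1/9c comp=t0/5c wait=9 total=11
k=2 load=t2/9c comp=t1/6c wait=9 total=20
k=3 load=t3/8c comp=t2/9c wait=9 total=29
k=4 load=t4/7c comp=t3/5c wait=7 total=36
k=5 load=t5/5c comp=t4/8c wait=8 total=44
k=6 load=t6/8c comp=t5/8c wait=8 total=52
k=7 load=- comp=t6/6c wait=6 total=58

end_cycle[1] = 11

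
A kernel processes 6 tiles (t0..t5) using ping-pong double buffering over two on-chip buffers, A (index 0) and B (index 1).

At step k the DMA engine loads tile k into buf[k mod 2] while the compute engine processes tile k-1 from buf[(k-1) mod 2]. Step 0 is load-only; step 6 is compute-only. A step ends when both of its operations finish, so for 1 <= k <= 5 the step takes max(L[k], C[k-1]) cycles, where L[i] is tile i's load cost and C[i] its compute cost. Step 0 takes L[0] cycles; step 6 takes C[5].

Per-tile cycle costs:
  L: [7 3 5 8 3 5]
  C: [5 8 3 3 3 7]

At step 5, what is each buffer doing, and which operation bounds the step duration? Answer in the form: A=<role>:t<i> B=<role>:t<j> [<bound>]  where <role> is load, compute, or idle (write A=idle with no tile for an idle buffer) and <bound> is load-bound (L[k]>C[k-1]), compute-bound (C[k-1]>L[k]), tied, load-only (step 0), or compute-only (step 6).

  0. 7=7c; end=7; A:t0 B:-
  1. max(3,5)=5c; end=12; A:t0 B:t1
  2. max(5,8)=8c; end=20; A:t2 B:t1
  3. max(8,3)=8c; end=28; A:t2 B:t3
  4. max(3,3)=3c; end=31; A:t4 B:t3
  5. max(5,3)=5c; end=36; A:t4 B:t5
  6. 7=7c; end=43; A:t4 B:t5

step 5: A=compute:t4 B=load:t5 [load-bound]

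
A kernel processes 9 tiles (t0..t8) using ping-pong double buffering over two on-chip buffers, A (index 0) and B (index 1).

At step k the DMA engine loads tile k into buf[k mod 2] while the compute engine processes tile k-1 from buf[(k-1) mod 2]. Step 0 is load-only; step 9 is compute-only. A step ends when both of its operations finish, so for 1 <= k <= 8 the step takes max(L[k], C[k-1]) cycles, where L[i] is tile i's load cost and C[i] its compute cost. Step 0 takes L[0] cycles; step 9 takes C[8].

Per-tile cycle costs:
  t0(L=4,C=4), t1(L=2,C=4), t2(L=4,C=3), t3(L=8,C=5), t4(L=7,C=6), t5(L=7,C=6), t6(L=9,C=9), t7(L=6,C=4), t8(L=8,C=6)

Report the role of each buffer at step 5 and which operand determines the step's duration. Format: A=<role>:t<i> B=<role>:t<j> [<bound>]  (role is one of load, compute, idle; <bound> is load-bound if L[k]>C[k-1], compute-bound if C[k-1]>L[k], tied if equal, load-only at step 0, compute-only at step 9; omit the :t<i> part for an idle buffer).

[0] DMA t0→A (4c) ∥ CU idle ⇒ 4c, clock 4
[1] DMA t1→B (2c) ∥ CU A:t0 (4c) ⇒ 4c, clock 8
[2] DMA t2→A (4c) ∥ CU B:t1 (4c) ⇒ 4c, clock 12
[3] DMA t3→B (8c) ∥ CU A:t2 (3c) ⇒ 8c, clock 20
[4] DMA t4→A (7c) ∥ CU B:t3 (5c) ⇒ 7c, clock 27
[5] DMA t5→B (7c) ∥ CU A:t4 (6c) ⇒ 7c, clock 34
[6] DMA t6→A (9c) ∥ CU B:t5 (6c) ⇒ 9c, clock 43
[7] DMA t7→B (6c) ∥ CU A:t6 (9c) ⇒ 9c, clock 52
[8] DMA t8→A (8c) ∥ CU B:t7 (4c) ⇒ 8c, clock 60
[9] DMA idle ∥ CU A:t8 (6c) ⇒ 6c, clock 66

step 5: A=compute:t4 B=load:t5 [load-bound]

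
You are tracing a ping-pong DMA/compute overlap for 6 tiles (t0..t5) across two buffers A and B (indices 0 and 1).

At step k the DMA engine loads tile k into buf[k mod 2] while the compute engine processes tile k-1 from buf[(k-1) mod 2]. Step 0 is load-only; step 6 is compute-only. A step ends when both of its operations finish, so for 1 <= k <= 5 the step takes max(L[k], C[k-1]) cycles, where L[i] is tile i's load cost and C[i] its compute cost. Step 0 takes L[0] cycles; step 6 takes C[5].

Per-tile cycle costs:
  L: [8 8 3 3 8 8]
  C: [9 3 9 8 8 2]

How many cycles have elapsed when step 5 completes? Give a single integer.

  0. 8=8c; end=8; A:t0 B:-
  1. max(8,9)=9c; end=17; A:t0 B:t1
  2. max(3,3)=3c; end=20; A:t2 B:t1
  3. max(3,9)=9c; end=29; A:t2 B:t3
  4. max(8,8)=8c; end=37; A:t4 B:t3
  5. max(8,8)=8c; end=45; A:t4 B:t5
  6. 2=2c; end=47; A:t4 B:t5

end_cycle[5] = 45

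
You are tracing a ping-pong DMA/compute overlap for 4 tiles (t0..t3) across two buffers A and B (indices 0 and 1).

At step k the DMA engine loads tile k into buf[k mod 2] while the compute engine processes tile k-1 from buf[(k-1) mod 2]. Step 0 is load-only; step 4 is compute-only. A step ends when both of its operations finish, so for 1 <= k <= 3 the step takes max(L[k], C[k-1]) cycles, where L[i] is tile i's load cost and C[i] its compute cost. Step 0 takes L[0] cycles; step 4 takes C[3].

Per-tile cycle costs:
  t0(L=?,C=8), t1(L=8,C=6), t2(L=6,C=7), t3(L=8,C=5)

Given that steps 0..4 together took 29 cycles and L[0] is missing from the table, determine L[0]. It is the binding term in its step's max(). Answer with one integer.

L[0] = 2

step 0 | dur = L[0]=? = L[0]  (unknown; binding)
step 1 | dur = max(L[1]=8, C[0]=8) = 8
step 2 | dur = max(L[2]=6, C[1]=6) = 6
step 3 | dur = max(L[3]=8, C[2]=7) = 8
step 4 | dur = C[3]=5 = 5
sum of known step durations = 27
dur[0] = total - known = 29 - 27 = 2
L[0] is the binding max in step 0, so L[0] = dur[0] = 2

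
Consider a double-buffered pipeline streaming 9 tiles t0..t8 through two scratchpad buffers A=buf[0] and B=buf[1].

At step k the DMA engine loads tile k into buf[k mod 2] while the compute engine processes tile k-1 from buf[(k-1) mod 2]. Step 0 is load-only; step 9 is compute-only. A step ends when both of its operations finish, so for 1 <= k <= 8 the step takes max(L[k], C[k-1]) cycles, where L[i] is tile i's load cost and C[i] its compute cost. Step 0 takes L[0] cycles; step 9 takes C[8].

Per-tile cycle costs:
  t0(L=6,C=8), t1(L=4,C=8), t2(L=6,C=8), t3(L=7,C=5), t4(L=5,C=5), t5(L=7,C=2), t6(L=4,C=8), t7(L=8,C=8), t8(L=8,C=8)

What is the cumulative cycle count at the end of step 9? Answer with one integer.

end_cycle[9] = 70

  0. 6=6c; end=6; A:t0 B:-
  1. max(4,8)=8c; end=14; A:t0 B:t1
  2. max(6,8)=8c; end=22; A:t2 B:t1
  3. max(7,8)=8c; end=30; A:t2 B:t3
  4. max(5,5)=5c; end=35; A:t4 B:t3
  5. max(7,5)=7c; end=42; A:t4 B:t5
  6. max(4,2)=4c; end=46; A:t6 B:t5
  7. max(8,8)=8c; end=54; A:t6 B:t7
  8. max(8,8)=8c; end=62; A:t8 B:t7
  9. 8=8c; end=70; A:t8 B:t7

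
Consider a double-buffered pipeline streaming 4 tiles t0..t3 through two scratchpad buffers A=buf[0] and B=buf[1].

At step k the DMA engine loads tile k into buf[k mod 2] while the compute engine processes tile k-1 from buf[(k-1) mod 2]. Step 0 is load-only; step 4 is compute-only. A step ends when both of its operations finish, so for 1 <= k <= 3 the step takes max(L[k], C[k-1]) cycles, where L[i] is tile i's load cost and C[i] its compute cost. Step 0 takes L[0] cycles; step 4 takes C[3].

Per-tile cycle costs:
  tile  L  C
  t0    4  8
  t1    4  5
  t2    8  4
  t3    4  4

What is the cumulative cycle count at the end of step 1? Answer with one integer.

end_cycle[1] = 12

k=0 load=t0/4c comp=- wait=4 total=4
k=1 load=t1/4c comp=t0/8c wait=8 total=12
k=2 load=t2/8c comp=t1/5c wait=8 total=20
k=3 load=t3/4c comp=t2/4c wait=4 total=24
k=4 load=- comp=t3/4c wait=4 total=28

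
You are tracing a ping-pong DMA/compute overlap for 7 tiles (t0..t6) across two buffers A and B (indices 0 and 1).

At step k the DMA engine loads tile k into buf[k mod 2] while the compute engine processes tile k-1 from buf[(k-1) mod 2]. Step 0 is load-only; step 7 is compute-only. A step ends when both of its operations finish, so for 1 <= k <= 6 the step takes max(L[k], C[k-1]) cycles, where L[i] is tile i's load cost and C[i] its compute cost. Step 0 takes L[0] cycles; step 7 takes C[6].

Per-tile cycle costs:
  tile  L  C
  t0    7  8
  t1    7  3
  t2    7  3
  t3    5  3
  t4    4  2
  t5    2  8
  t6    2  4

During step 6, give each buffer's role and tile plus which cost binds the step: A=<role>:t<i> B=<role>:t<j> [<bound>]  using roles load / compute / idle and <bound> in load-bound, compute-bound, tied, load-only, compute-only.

step 6: A=load:t6 B=compute:t5 [compute-bound]

  0. 7=7c; end=7; A:t0 B:-
  1. max(7,8)=8c; end=15; A:t0 B:t1
  2. max(7,3)=7c; end=22; A:t2 B:t1
  3. max(5,3)=5c; end=27; A:t2 B:t3
  4. max(4,3)=4c; end=31; A:t4 B:t3
  5. max(2,2)=2c; end=33; A:t4 B:t5
  6. max(2,8)=8c; end=41; A:t6 B:t5
  7. 4=4c; end=45; A:t6 B:t5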